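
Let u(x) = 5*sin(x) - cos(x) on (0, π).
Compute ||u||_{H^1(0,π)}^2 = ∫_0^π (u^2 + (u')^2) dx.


||u||_{H^1(0,π)}^2 = 26*π

u'(x) = sin(x) + 5*cos(x).
Expand u² and (u')² and integrate term by term on (0, π), using: for integers n ≥ 1, ∫_0^π sin²(nx) dx = ∫_0^π cos²(nx) dx = π/2; for n ≠ n', ∫_0^π sin(nx)sin(n'x) dx = ∫_0^π cos(nx)cos(n'x) dx = 0; and by product-to-sum, ∫_0^π sin(nx)cos(n'x) dx = ½∫_0^π [sin((n+n')x) + sin((n−n')x)] dx, which is 0 when n+n' is even and 2n/(n²−n'²) when n+n' is odd (it need not vanish on (0, π)).
  u² squared terms: (-1)²·∫cos(x)² dx = 1·π/2 = π/2;  (5)²·∫sin(x)² dx = 25·π/2 = 25*π/2.
  u² cross terms: 2·(-1)·(5)·∫cos(x)·sin(x) dx = -10·(0) = 0.
  So ∫_0^π u² dx = π/2 + 25*π/2 + 0 = 13*π.
  (u')² squared terms: (5)²·∫cos(x)² dx = 25·π/2 = 25*π/2;  (1)²·∫sin(x)² dx = 1·π/2 = π/2.
  (u')² cross terms: 2·(5)·(1)·∫cos(x)·sin(x) dx = 10·(0) = 0.
  So ∫_0^π (u')² dx = 25*π/2 + π/2 + 0 = 13*π.
||u||_{H^1}^2 = (13*π) + (13*π) = 26*π.


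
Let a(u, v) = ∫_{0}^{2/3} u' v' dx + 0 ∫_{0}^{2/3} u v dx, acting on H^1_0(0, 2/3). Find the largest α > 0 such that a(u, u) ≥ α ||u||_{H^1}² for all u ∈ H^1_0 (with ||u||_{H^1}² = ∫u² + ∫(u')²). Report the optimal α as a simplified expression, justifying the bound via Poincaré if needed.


α = 9*π^2/(4 + 9*π^2)

Coercivity of a(·,·) on H^1_0(0, 2/3) means a(u, u) ≥ α ||u||_{H^1}² for every u ∈ H^1_0.
The interval has length L = 2/3, and Poincaré/coercivity depend only on L. Here a(u, u) = ∫(u')² + (0)·∫u².
Here c = 0, so a(u,u) = ∫(u')² alone. The condition a(u,u) ≥ α||u||_{H^1}² reads (1−α)∫(u')² ≥ (α−c)∫u². Any admissible α is ≤ 1 (rapidly oscillating u have ∫u²/∫(u')² → 0), and α = 1 would force 0 ≥ (1−c)∫u², impossible since c < 1; so 1−α > 0. By the sharp Poincaré inequality on H^1_0 of an interval of length L, ∫(u')² ≥ (π/L)²∫u² with equality for the first sine mode sin(π(x−x₀)/L) (x₀ the left endpoint), so the inequality holds for all u iff (1−α)(π/L)² ≥ α − c, i.e. α ≤ ((π/L)² + c)/((π/L)² + 1) = (1 + c(L/π)²)/(1 + (L/π)²). (Direct route, valid since c ≤ 0: Poincaré gives c∫u² ≥ c(L/π)²∫(u')², so a(u,u) ≥ (1 + c(L/π)²)∫(u')², while ||u||_{H^1}² ≤ (1 + (L/π)²)∫(u')²; dividing yields the same α.) With (π/L)² = 9*π^2/4 and c = 0, the largest admissible constant is α = ((π/L)² + c)/((π/L)² + 1).
Simplifying, α = 9*π^2/(4 + 9*π^2).


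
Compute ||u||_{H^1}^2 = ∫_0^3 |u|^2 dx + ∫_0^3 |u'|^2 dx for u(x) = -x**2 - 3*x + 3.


||u||_{H^1}^2 = 2601/10

The H^1 norm (squared) on an interval (0, L) is
  ||u||_{H^1}^2 = ∫_0^L u(x)^2 dx + ∫_0^L u'(x)^2 dx.
Compute u'(x) = -2*x - 3.
Then u(x)^2 = x**4 + 6*x**3 + 3*x**2 - 18*x + 9 and u'(x)^2 = 4*x**2 + 12*x + 9.
Integrate each monomial from 0 to 3 using ∫_0^3 c·x^n dx = c·3^(n+1)/(n+1):
  ∫_0^3 u(x)^2 dx = ∫_0^3 (x^4 + 6*x^3 + 3*x^2 - 18*x + 9) dx. Term by term:
    ∫_0^3 x^4 dx = 243/5;  ∫_0^3 6*x^3 dx = 243/2;  ∫_0^3 3*x^2 dx = 27;
    ∫_0^3 -18*x dx = -81;  ∫_0^3 9 dx = 27.
  Sum: 243/5 + 243/2 + 27 − 81 + 27 = 1431/10.
  ∫_0^3 u'(x)^2 dx = ∫_0^3 (4*x^2 + 12*x + 9) dx. Term by term:
    ∫_0^3 4*x^2 dx = 36;  ∫_0^3 12*x dx = 54;  ∫_0^3 9 dx = 27.
  Sum: 36 + 54 + 27 = 117.
Adding: ||u||_{H^1}^2 = 1431/10 + 117 = 2601/10.


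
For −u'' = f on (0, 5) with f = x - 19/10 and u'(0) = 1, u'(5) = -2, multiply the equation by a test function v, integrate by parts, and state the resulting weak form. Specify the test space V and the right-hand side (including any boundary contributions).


V = H^1(0, 5) (v unrestricted at boundary; u is determined up to an additive constant); weak form: ∫_0^5 u'v' dx = ∫_0^5 (x - 19/10) v dx − 2·v(5) − v(0) for all v ∈ V.

Multiply both sides by a test function v and integrate from 0 to 5:
  ∫_0^5 −u''(x) v(x) dx = ∫_0^5 f(x) v(x) dx.
Integrate the LHS by parts once:
  ∫_0^5 −u'' v dx = −[u'(x) v(x)]_0^5 + ∫_0^5 u'(x) v'(x) dx.
Thus ∫_0^5 u'(x) v'(x) dx = ∫_0^5 f(x) v(x) dx + [u'(x) v(x)]_0^5.
Choose V so that boundary terms are either known or forced to vanish.
u has inhomogeneous Neumann u'(0) = 1, u'(5) = -2. [u' v]_0^5 = (-2)·v(5) − (1)·v(0) = − 2·v(5) − v(0). Take V = H^1(0, 5); boundary term becomes part of RHS.
Weak formulation: find u (satisfying any essential BC) such that ∫_0^5 u'(x) v'(x) dx = ∫_0^5 f v dx − 2·v(5) − v(0) for all v ∈ V (Neumann data are natural BCs: they enter the RHS as boundary terms).
Substituting f(x) = x - 19/10, the right-hand side is ∫_0^5 (x - 19/10) v dx − 2·v(5) − v(0).
Compatibility check (pure Neumann): taking v ≡ 1 ∈ V gives 0 = ∫_0^5 f dx + (-2) − (1), i.e. ∫_0^5 f dx must equal u'(0) − u'(5) = 3. Indeed ∫_0^5 (x - 19/10) dx = 3, so the data are compatible. The solution is then unique only up to an additive constant (fix it e.g. by requiring ∫_0^5 u dx = 0).


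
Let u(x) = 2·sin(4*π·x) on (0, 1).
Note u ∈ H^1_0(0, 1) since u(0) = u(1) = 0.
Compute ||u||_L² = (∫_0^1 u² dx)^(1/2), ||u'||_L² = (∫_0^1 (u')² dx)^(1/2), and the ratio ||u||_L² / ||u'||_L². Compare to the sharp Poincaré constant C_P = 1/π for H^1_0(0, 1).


||u||_L² / ||u'||_L² = 1/(4*π) < C_P = 1/π.

u(x) = 2·sin(4*π·x), so u'(x) = 8*π*cos(4*π*x).
Writing u(x) = A·sin(kπx/L) with A = 2 and k = 4, use ∫_0^L sin²(kπx/L) dx = L/2 and ∫_0^L cos²(kπx/L) dx = L/2.
u² = 4·sin²(4*π·x) and (u')² = 64*π^2·cos²(4*π·x), and each of sin², cos² integrates to L/2 = 1/2 over (0, 1).
∫_0^1 u² dx = 2, so ||u||_L² = sqrt(2).
∫_0^1 (u')² dx = 32*π^2, so ||u'||_L² = 4*sqrt(2)*π.
Ratio ||u||_L² / ||u'||_L² = 1/(4*π).
Sharp Poincaré constant on H^1_0(0, 1) is C_P = L/π = 1/π, achieved by sin(π·x).
This is the k = 4 harmonic; the ratio L/(kπ) is strictly less than C_P = L/π, consistent with the sharp inequality ||u||_L² ≤ C_P ||u'||_L².


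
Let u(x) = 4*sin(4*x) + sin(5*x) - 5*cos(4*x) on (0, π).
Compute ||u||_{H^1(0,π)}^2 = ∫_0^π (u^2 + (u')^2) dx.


||u||_{H^1(0,π)}^2 = -1700/9 + 723*π/2

u'(x) = 20*sin(4*x) + 16*cos(4*x) + 5*cos(5*x).
Expand u² and (u')² and integrate term by term on (0, π), using: for integers n ≥ 1, ∫_0^π sin²(nx) dx = ∫_0^π cos²(nx) dx = π/2; for n ≠ n', ∫_0^π sin(nx)sin(n'x) dx = ∫_0^π cos(nx)cos(n'x) dx = 0; and by product-to-sum, ∫_0^π sin(nx)cos(n'x) dx = ½∫_0^π [sin((n+n')x) + sin((n−n')x)] dx, which is 0 when n+n' is even and 2n/(n²−n'²) when n+n' is odd (it need not vanish on (0, π)).
  u² squared terms: (-5)²·∫cos(4x)² dx = 25·π/2 = 25*π/2;  (4)²·∫sin(4x)² dx = 16·π/2 = 8*π;  (1)²·∫sin(5x)² dx = 1·π/2 = π/2.
  u² cross terms: 2·(-5)·(4)·∫cos(4x)·sin(4x) dx = -40·(0) = 0;  2·(-5)·(1)·∫cos(4x)·sin(5x) dx = -10·(10/9) = -100/9;  2·(4)·(1)·∫sin(4x)·sin(5x) dx = 8·(0) = 0.
  So ∫_0^π u² dx = 25*π/2 + 8*π + π/2 + 0 − 100/9 + 0 = -100/9 + 21*π.
  (u')² squared terms: (5)²·∫cos(5x)² dx = 25·π/2 = 25*π/2;  (16)²·∫cos(4x)² dx = 256·π/2 = 128*π;  (20)²·∫sin(4x)² dx = 400·π/2 = 200*π.
  (u')² cross terms: 2·(5)·(16)·∫cos(5x)·cos(4x) dx = 160·(0) = 0;  2·(5)·(20)·∫cos(5x)·sin(4x) dx = 200·(-8/9) = -1600/9;  2·(16)·(20)·∫cos(4x)·sin(4x) dx = 640·(0) = 0.
  So ∫_0^π (u')² dx = 25*π/2 + 128*π + 200*π + 0 − 1600/9 + 0 = -1600/9 + 681*π/2.
||u||_{H^1}^2 = (-100/9 + 21*π) + (-1600/9 + 681*π/2) = -1700/9 + 723*π/2.


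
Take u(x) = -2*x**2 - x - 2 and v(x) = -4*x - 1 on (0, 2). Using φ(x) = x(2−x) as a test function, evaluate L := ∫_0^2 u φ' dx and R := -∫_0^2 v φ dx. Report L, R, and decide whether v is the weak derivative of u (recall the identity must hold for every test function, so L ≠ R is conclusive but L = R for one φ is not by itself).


LHS = 20/3, RHS = 20/3. Yes, v = u' weakly.

u(x) = -2*x**2 - x - 2, classical derivative u'(x) = -4*x - 1.
φ(x) = x(2−x), so φ'(x) = 2 - 2*x.
Note φ(0) = φ(2) = 0, so the boundary term u·φ vanishes.
LHS = ∫_0^2 u(x) φ'(x) dx = ∫_0^2 (4*x^3 - 2*x^2 + 2*x - 4) dx. Term by term:
  ∫_0^2 4*x^3 dx = 16;  ∫_0^2 -2*x^2 dx = -16/3;  ∫_0^2 2*x dx = 4;
  ∫_0^2 -4 dx = -8.
Sum: 16 − 16/3 + 4 − 8 = 20/3.
So LHS = 20/3.
∫_0^2 v(x) φ(x) dx = ∫_0^2 (4*x^3 - 7*x^2 - 2*x) dx. Term by term:
  ∫_0^2 4*x^3 dx = 16;  ∫_0^2 -7*x^2 dx = -56/3;  ∫_0^2 -2*x dx = -4.
Sum: 16 − 56/3 − 4 = -20/3.
So RHS = -∫_0^2 v(x) φ(x) dx = 20/3.
LHS = RHS, so the identity holds for this test φ.
Moreover u is smooth here and v(x) = u'(x) = -4*x - 1 pointwise, so the identity holds for every test function. Hence v is the weak derivative of u.


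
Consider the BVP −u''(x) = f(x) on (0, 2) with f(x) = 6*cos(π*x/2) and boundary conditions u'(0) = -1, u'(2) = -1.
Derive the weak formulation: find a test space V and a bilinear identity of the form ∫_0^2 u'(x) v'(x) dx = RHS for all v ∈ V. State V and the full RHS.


V = H^1(0, 2) (v unrestricted at boundary; u is determined up to an additive constant); weak form: ∫_0^2 u'v' dx = ∫_0^2 (6*cos(π*x/2)) v dx − v(2) + v(0) for all v ∈ V.

Multiply both sides by a test function v and integrate from 0 to 2:
  ∫_0^2 −u''(x) v(x) dx = ∫_0^2 f(x) v(x) dx.
Integrate the LHS by parts once:
  ∫_0^2 −u'' v dx = −[u'(x) v(x)]_0^2 + ∫_0^2 u'(x) v'(x) dx.
Thus ∫_0^2 u'(x) v'(x) dx = ∫_0^2 f(x) v(x) dx + [u'(x) v(x)]_0^2.
Choose V so that boundary terms are either known or forced to vanish.
u has inhomogeneous Neumann u'(0) = -1, u'(2) = -1. [u' v]_0^2 = (-1)·v(2) − (-1)·v(0) = − v(2) + v(0). Take V = H^1(0, 2); boundary term becomes part of RHS.
Weak formulation: find u (satisfying any essential BC) such that ∫_0^2 u'(x) v'(x) dx = ∫_0^2 f v dx − v(2) + v(0) for all v ∈ V (Neumann data are natural BCs: they enter the RHS as boundary terms).
Substituting f(x) = 6*cos(π*x/2), the right-hand side is ∫_0^2 (6*cos(π*x/2)) v dx − v(2) + v(0).
Compatibility check (pure Neumann): taking v ≡ 1 ∈ V gives 0 = ∫_0^2 f dx + (-1) − (-1), i.e. ∫_0^2 f dx must equal u'(0) − u'(2) = 0. Indeed ∫_0^2 (6*cos(π*x/2)) dx = 0, so the data are compatible. The solution is then unique only up to an additive constant (fix it e.g. by requiring ∫_0^2 u dx = 0).


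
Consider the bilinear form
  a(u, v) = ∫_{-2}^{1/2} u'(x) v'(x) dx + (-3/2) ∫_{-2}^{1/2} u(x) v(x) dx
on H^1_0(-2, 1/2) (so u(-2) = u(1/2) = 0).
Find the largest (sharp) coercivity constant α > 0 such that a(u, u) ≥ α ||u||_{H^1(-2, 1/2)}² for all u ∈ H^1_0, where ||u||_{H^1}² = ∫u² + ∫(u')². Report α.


α = (-75 + 8*π^2)/(2*(25 + 4*π^2))

Coercivity of a(·,·) on H^1_0(-2, 1/2) means a(u, u) ≥ α ||u||_{H^1}² for every u ∈ H^1_0.
The interval has length L = 5/2, and Poincaré/coercivity depend only on L. Here a(u, u) = ∫(u')² + (-3/2)·∫u².
Here c = -3/2 < 0 with |c| < (π/L)² = 4*π^2/25, so coercivity still holds. The condition a(u,u) ≥ α||u||_{H^1}² reads (1−α)∫(u')² ≥ (α−c)∫u². Any admissible α is ≤ 1 (rapidly oscillating u have ∫u²/∫(u')² → 0), and α = 1 would force 0 ≥ (1−c)∫u², impossible since c < 1; so 1−α > 0. By the sharp Poincaré inequality on H^1_0 of an interval of length L, ∫(u')² ≥ (π/L)²∫u² with equality for the first sine mode sin(π(x−x₀)/L) (x₀ the left endpoint), so the inequality holds for all u iff (1−α)(π/L)² ≥ α − c, i.e. α ≤ ((π/L)² + c)/((π/L)² + 1) = (1 + c(L/π)²)/(1 + (L/π)²). (Direct route, valid since c ≤ 0: Poincaré gives c∫u² ≥ c(L/π)²∫(u')², so a(u,u) ≥ (1 + c(L/π)²)∫(u')², while ||u||_{H^1}² ≤ (1 + (L/π)²)∫(u')²; dividing yields the same α.) With (π/L)² = 4*π^2/25 and c = -3/2, the largest admissible constant is α = ((π/L)² + c)/((π/L)² + 1).
Simplifying, α = (-75 + 8*π^2)/(2*(25 + 4*π^2)).


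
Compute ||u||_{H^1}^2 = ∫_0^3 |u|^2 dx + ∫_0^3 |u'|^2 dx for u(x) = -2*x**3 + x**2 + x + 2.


||u||_{H^1}^2 = 124881/70

The H^1 norm (squared) on an interval (0, L) is
  ||u||_{H^1}^2 = ∫_0^L u(x)^2 dx + ∫_0^L u'(x)^2 dx.
Compute u'(x) = -6*x**2 + 2*x + 1.
Then u(x)^2 = 4*x**6 - 4*x**5 - 3*x**4 - 6*x**3 + 5*x**2 + 4*x + 4 and u'(x)^2 = 36*x**4 - 24*x**3 - 8*x**2 + 4*x + 1.
Integrate each monomial from 0 to 3 using ∫_0^3 c·x^n dx = c·3^(n+1)/(n+1):
  ∫_0^3 u(x)^2 dx = ∫_0^3 (4*x^6 - 4*x^5 - 3*x^4 - 6*x^3 + 5*x^2 + 4*x + 4) dx. Term by term:
    ∫_0^3 4*x^6 dx = 8748/7;  ∫_0^3 -4*x^5 dx = -486;  ∫_0^3 -3*x^4 dx = -729/5;
    ∫_0^3 -6*x^3 dx = -243/2;  ∫_0^3 5*x^2 dx = 45;  ∫_0^3 4*x dx = 18;
    ∫_0^3 4 dx = 12.
  Sum: 8748/7 − 486 − 729/5 − 243/2 + 45 + 18 + 12 = 39999/70.
  ∫_0^3 u'(x)^2 dx = ∫_0^3 (36*x^4 - 24*x^3 - 8*x^2 + 4*x + 1) dx. Term by term:
    ∫_0^3 36*x^4 dx = 8748/5;  ∫_0^3 -24*x^3 dx = -486;  ∫_0^3 -8*x^2 dx = -72;
    ∫_0^3 4*x dx = 18;  ∫_0^3 1 dx = 3.
  Sum: 8748/5 − 486 − 72 + 18 + 3 = 6063/5.
Adding: ||u||_{H^1}^2 = 39999/70 + 6063/5 = 124881/70.


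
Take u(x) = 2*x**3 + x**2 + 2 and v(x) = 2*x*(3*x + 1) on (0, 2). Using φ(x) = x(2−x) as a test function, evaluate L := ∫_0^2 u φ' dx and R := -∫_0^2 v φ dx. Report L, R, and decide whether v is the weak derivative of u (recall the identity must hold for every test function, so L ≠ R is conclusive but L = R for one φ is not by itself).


LHS = -184/15, RHS = -184/15. Yes, v = u' weakly.

u(x) = 2*x**3 + x**2 + 2, classical derivative u'(x) = 6*x**2 + 2*x.
φ(x) = x(2−x), so φ'(x) = 2 - 2*x.
Note φ(0) = φ(2) = 0, so the boundary term u·φ vanishes.
LHS = ∫_0^2 u(x) φ'(x) dx = ∫_0^2 (-4*x^4 + 2*x^3 + 2*x^2 - 4*x + 4) dx. Term by term:
  ∫_0^2 -4*x^4 dx = -128/5;  ∫_0^2 2*x^3 dx = 8;  ∫_0^2 2*x^2 dx = 16/3;
  ∫_0^2 -4*x dx = -8;  ∫_0^2 4 dx = 8.
Sum: -128/5 + 8 + 16/3 − 8 + 8 = -184/15.
So LHS = -184/15.
∫_0^2 v(x) φ(x) dx = ∫_0^2 (-6*x^4 + 10*x^3 + 4*x^2) dx. Term by term:
  ∫_0^2 -6*x^4 dx = -192/5;  ∫_0^2 10*x^3 dx = 40;  ∫_0^2 4*x^2 dx = 32/3.
Sum: -192/5 + 40 + 32/3 = 184/15.
So RHS = -∫_0^2 v(x) φ(x) dx = -184/15.
LHS = RHS, so the identity holds for this test φ.
Moreover u is smooth here and v(x) = u'(x) = 6*x**2 + 2*x pointwise, so the identity holds for every test function. Hence v is the weak derivative of u.


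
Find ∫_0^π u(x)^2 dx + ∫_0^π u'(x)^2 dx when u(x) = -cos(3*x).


||u||_{H^1(0,π)}^2 = 5*π

u'(x) = 3*sin(3*x).
Expand u² and (u')² and integrate term by term on (0, π), using: for integers n ≥ 1, ∫_0^π sin²(nx) dx = ∫_0^π cos²(nx) dx = π/2; for n ≠ n', ∫_0^π sin(nx)sin(n'x) dx = ∫_0^π cos(nx)cos(n'x) dx = 0; and by product-to-sum, ∫_0^π sin(nx)cos(n'x) dx = ½∫_0^π [sin((n+n')x) + sin((n−n')x)] dx, which is 0 when n+n' is even and 2n/(n²−n'²) when n+n' is odd (it need not vanish on (0, π)).
  u² squared terms: (-1)²·∫cos(3x)² dx = 1·π/2 = π/2.
  So ∫_0^π u² dx = π/2.
  (u')² squared terms: (3)²·∫sin(3x)² dx = 9·π/2 = 9*π/2.
  So ∫_0^π (u')² dx = 9*π/2.
||u||_{H^1}^2 = (π/2) + (9*π/2) = 5*π.


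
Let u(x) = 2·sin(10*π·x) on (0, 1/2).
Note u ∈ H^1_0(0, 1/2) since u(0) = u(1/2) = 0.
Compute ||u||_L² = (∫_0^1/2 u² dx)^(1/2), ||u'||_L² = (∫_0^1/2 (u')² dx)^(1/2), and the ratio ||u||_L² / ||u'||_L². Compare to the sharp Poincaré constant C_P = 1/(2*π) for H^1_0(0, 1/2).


||u||_L² / ||u'||_L² = 1/(10*π) < C_P = 1/(2*π).

u(x) = 2·sin(10*π·x), so u'(x) = 20*π*cos(10*π*x).
Writing u(x) = A·sin(kπx/L) with A = 2 and k = 5, use ∫_0^L sin²(kπx/L) dx = L/2 and ∫_0^L cos²(kπx/L) dx = L/2.
u² = 4·sin²(10*π·x) and (u')² = 400*π^2·cos²(10*π·x), and each of sin², cos² integrates to L/2 = 1/4 over (0, 1/2).
∫_0^1/2 u² dx = 1, so ||u||_L² = 1.
∫_0^1/2 (u')² dx = 100*π^2, so ||u'||_L² = 10*π.
Ratio ||u||_L² / ||u'||_L² = 1/(10*π).
Sharp Poincaré constant on H^1_0(0, 1/2) is C_P = L/π = 1/(2*π), achieved by sin(2*π·x).
This is the k = 5 harmonic; the ratio L/(kπ) is strictly less than C_P = L/π, consistent with the sharp inequality ||u||_L² ≤ C_P ||u'||_L².


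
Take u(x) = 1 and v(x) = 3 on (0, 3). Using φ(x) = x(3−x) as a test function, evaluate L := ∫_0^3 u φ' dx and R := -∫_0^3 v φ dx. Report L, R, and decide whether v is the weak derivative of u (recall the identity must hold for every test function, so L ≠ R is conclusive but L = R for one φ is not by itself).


LHS = 0, RHS = -27/2. No, v is not the weak derivative of u.

u(x) = 1, classical derivative u'(x) = 0.
φ(x) = x(3−x), so φ'(x) = 3 - 2*x.
Note φ(0) = φ(3) = 0, so the boundary term u·φ vanishes.
LHS = ∫_0^3 u(x) φ'(x) dx = ∫_0^3 (3 - 2*x) dx. Term by term:
  ∫_0^3 -2*x dx = -9;  ∫_0^3 3 dx = 9.
Sum: -9 + 9 = 0.
So LHS = 0.
∫_0^3 v(x) φ(x) dx = ∫_0^3 (-3*x^2 + 9*x) dx. Term by term:
  ∫_0^3 -3*x^2 dx = -27;  ∫_0^3 9*x dx = 81/2.
Sum: -27 + 81/2 = 27/2.
So RHS = -∫_0^3 v(x) φ(x) dx = -27/2.
LHS − RHS = 27/2 ≠ 0, so the identity fails.
(For a valid weak derivative the identity must hold for EVERY test function, in particular this one. The failure shows v is NOT the weak derivative of u.)
Correct weak derivative would be u'(x) = 0.


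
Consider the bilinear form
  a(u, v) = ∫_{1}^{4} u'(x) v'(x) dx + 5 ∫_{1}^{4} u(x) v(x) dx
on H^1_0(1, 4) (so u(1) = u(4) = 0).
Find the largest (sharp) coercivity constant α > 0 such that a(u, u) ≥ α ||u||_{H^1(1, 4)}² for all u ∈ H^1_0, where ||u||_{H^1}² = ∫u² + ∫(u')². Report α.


α = 1

Coercivity of a(·,·) on H^1_0(1, 4) means a(u, u) ≥ α ||u||_{H^1}² for every u ∈ H^1_0.
The interval has length L = 3, and Poincaré/coercivity depend only on L. Here a(u, u) = ∫(u')² + (5)·∫u².
Here c = 5 ≥ 1, so a(u,u) = ∫(u')² + c∫u² ≥ ∫(u')² + ∫u² = ||u||_{H^1}², i.e. α = 1 works. No larger α is possible: a(u,u) ≥ α||u||_{H^1}² means (1−α)∫(u')² ≥ (α−c)∫u², and for the modes u_n = sin(nπ(x−x₀)/L) (x₀ the left endpoint) one has ∫u_n²/∫(u_n')² = (L/(nπ))² → 0, so a(u_n,u_n)/||u_n||_{H^1}² → 1. Hence the optimal constant is α = 1.
Therefore α = 1.


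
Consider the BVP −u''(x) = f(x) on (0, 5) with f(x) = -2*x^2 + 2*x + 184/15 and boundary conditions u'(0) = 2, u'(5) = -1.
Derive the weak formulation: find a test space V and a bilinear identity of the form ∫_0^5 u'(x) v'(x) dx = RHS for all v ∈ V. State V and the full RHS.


V = H^1(0, 5) (v unrestricted at boundary; u is determined up to an additive constant); weak form: ∫_0^5 u'v' dx = ∫_0^5 (-2*x^2 + 2*x + 184/15) v dx − v(5) − 2·v(0) for all v ∈ V.

Multiply both sides by a test function v and integrate from 0 to 5:
  ∫_0^5 −u''(x) v(x) dx = ∫_0^5 f(x) v(x) dx.
Integrate the LHS by parts once:
  ∫_0^5 −u'' v dx = −[u'(x) v(x)]_0^5 + ∫_0^5 u'(x) v'(x) dx.
Thus ∫_0^5 u'(x) v'(x) dx = ∫_0^5 f(x) v(x) dx + [u'(x) v(x)]_0^5.
Choose V so that boundary terms are either known or forced to vanish.
u has inhomogeneous Neumann u'(0) = 2, u'(5) = -1. [u' v]_0^5 = (-1)·v(5) − (2)·v(0) = − v(5) − 2·v(0). Take V = H^1(0, 5); boundary term becomes part of RHS.
Weak formulation: find u (satisfying any essential BC) such that ∫_0^5 u'(x) v'(x) dx = ∫_0^5 f v dx − v(5) − 2·v(0) for all v ∈ V (Neumann data are natural BCs: they enter the RHS as boundary terms).
Substituting f(x) = -2*x^2 + 2*x + 184/15, the right-hand side is ∫_0^5 (-2*x^2 + 2*x + 184/15) v dx − v(5) − 2·v(0).
Compatibility check (pure Neumann): taking v ≡ 1 ∈ V gives 0 = ∫_0^5 f dx + (-1) − (2), i.e. ∫_0^5 f dx must equal u'(0) − u'(5) = 3. Indeed ∫_0^5 (-2*x^2 + 2*x + 184/15) dx = 3, so the data are compatible. The solution is then unique only up to an additive constant (fix it e.g. by requiring ∫_0^5 u dx = 0).


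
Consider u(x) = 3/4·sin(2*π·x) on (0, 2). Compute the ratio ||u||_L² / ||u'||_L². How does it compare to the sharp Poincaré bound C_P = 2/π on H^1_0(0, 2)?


||u||_L² / ||u'||_L² = 1/(2*π) < C_P = 2/π.

u(x) = 3/4·sin(2*π·x), so u'(x) = 3*π*cos(2*π*x)/2.
Writing u(x) = A·sin(kπx/L) with A = 3/4 and k = 4, use ∫_0^L sin²(kπx/L) dx = L/2 and ∫_0^L cos²(kπx/L) dx = L/2.
u² = 9/16·sin²(2*π·x) and (u')² = 9*π^2/4·cos²(2*π·x), and each of sin², cos² integrates to L/2 = 1 over (0, 2).
∫_0^2 u² dx = 9/16, so ||u||_L² = 3/4.
∫_0^2 (u')² dx = 9*π^2/4, so ||u'||_L² = 3*π/2.
Ratio ||u||_L² / ||u'||_L² = 1/(2*π).
Sharp Poincaré constant on H^1_0(0, 2) is C_P = L/π = 2/π, achieved by sin(π/2·x).
This is the k = 4 harmonic; the ratio L/(kπ) is strictly less than C_P = L/π, consistent with the sharp inequality ||u||_L² ≤ C_P ||u'||_L².


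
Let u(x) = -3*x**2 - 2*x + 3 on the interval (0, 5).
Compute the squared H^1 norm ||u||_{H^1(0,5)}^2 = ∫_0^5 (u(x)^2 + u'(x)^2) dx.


||u||_{H^1}^2 = 25895/3

The H^1 norm (squared) on an interval (0, L) is
  ||u||_{H^1}^2 = ∫_0^L u(x)^2 dx + ∫_0^L u'(x)^2 dx.
Compute u'(x) = -6*x - 2.
Then u(x)^2 = 9*x**4 + 12*x**3 - 14*x**2 - 12*x + 9 and u'(x)^2 = 36*x**2 + 24*x + 4.
Integrate each monomial from 0 to 5 using ∫_0^5 c·x^n dx = c·5^(n+1)/(n+1):
  ∫_0^5 u(x)^2 dx = ∫_0^5 (9*x^4 + 12*x^3 - 14*x^2 - 12*x + 9) dx. Term by term:
    ∫_0^5 9*x^4 dx = 5625;  ∫_0^5 12*x^3 dx = 1875;  ∫_0^5 -14*x^2 dx = -1750/3;
    ∫_0^5 -12*x dx = -150;  ∫_0^5 9 dx = 45.
  Sum: 5625 + 1875 − 1750/3 − 150 + 45 = 20435/3.
  ∫_0^5 u'(x)^2 dx = ∫_0^5 (36*x^2 + 24*x + 4) dx. Term by term:
    ∫_0^5 36*x^2 dx = 1500;  ∫_0^5 24*x dx = 300;  ∫_0^5 4 dx = 20.
  Sum: 1500 + 300 + 20 = 1820.
Adding: ||u||_{H^1}^2 = 20435/3 + 1820 = 25895/3.


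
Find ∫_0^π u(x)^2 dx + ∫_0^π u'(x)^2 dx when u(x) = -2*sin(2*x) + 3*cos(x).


||u||_{H^1(0,π)}^2 = -32 + 19*π

u'(x) = -3*sin(x) - 4*cos(2*x).
Expand u² and (u')² and integrate term by term on (0, π), using: for integers n ≥ 1, ∫_0^π sin²(nx) dx = ∫_0^π cos²(nx) dx = π/2; for n ≠ n', ∫_0^π sin(nx)sin(n'x) dx = ∫_0^π cos(nx)cos(n'x) dx = 0; and by product-to-sum, ∫_0^π sin(nx)cos(n'x) dx = ½∫_0^π [sin((n+n')x) + sin((n−n')x)] dx, which is 0 when n+n' is even and 2n/(n²−n'²) when n+n' is odd (it need not vanish on (0, π)).
  u² squared terms: (-2)²·∫sin(2x)² dx = 4·π/2 = 2*π;  (3)²·∫cos(x)² dx = 9·π/2 = 9*π/2.
  u² cross terms: 2·(-2)·(3)·∫sin(2x)·cos(x) dx = -12·(4/3) = -16.
  So ∫_0^π u² dx = 2*π + 9*π/2 − 16 = -16 + 13*π/2.
  (u')² squared terms: (-4)²·∫cos(2x)² dx = 16·π/2 = 8*π;  (-3)²·∫sin(x)² dx = 9·π/2 = 9*π/2.
  (u')² cross terms: 2·(-4)·(-3)·∫cos(2x)·sin(x) dx = 24·(-2/3) = -16.
  So ∫_0^π (u')² dx = 8*π + 9*π/2 − 16 = -16 + 25*π/2.
||u||_{H^1}^2 = (-16 + 13*π/2) + (-16 + 25*π/2) = -32 + 19*π.


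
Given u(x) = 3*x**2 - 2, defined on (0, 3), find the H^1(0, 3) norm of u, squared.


||u||_{H^1}^2 = 3327/5

The H^1 norm (squared) on an interval (0, L) is
  ||u||_{H^1}^2 = ∫_0^L u(x)^2 dx + ∫_0^L u'(x)^2 dx.
Compute u'(x) = 6*x.
Then u(x)^2 = 9*x**4 - 12*x**2 + 4 and u'(x)^2 = 36*x**2.
Integrate each monomial from 0 to 3 using ∫_0^3 c·x^n dx = c·3^(n+1)/(n+1):
  ∫_0^3 u(x)^2 dx = ∫_0^3 (9*x^4 - 12*x^2 + 4) dx. Term by term:
    ∫_0^3 9*x^4 dx = 2187/5;  ∫_0^3 -12*x^2 dx = -108;  ∫_0^3 4 dx = 12.
  Sum: 2187/5 − 108 + 12 = 1707/5.
  ∫_0^3 u'(x)^2 dx = ∫_0^3 (36*x^2) dx. Term by term:
    ∫_0^3 36*x^2 dx = 324.
Adding: ||u||_{H^1}^2 = 1707/5 + 324 = 3327/5.


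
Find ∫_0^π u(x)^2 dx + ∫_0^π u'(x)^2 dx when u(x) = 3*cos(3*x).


||u||_{H^1(0,π)}^2 = 45*π

u'(x) = -9*sin(3*x).
Expand u² and (u')² and integrate term by term on (0, π), using: for integers n ≥ 1, ∫_0^π sin²(nx) dx = ∫_0^π cos²(nx) dx = π/2; for n ≠ n', ∫_0^π sin(nx)sin(n'x) dx = ∫_0^π cos(nx)cos(n'x) dx = 0; and by product-to-sum, ∫_0^π sin(nx)cos(n'x) dx = ½∫_0^π [sin((n+n')x) + sin((n−n')x)] dx, which is 0 when n+n' is even and 2n/(n²−n'²) when n+n' is odd (it need not vanish on (0, π)).
  u² squared terms: (3)²·∫cos(3x)² dx = 9·π/2 = 9*π/2.
  So ∫_0^π u² dx = 9*π/2.
  (u')² squared terms: (-9)²·∫sin(3x)² dx = 81·π/2 = 81*π/2.
  So ∫_0^π (u')² dx = 81*π/2.
||u||_{H^1}^2 = (9*π/2) + (81*π/2) = 45*π.


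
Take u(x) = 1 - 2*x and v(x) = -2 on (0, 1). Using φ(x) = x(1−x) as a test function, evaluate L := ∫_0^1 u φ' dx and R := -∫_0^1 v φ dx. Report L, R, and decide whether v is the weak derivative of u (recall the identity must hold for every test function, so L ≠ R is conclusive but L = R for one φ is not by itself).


LHS = 1/3, RHS = 1/3. Yes, v = u' weakly.

u(x) = 1 - 2*x, classical derivative u'(x) = -2.
φ(x) = x(1−x), so φ'(x) = 1 - 2*x.
Note φ(0) = φ(1) = 0, so the boundary term u·φ vanishes.
LHS = ∫_0^1 u(x) φ'(x) dx = ∫_0^1 (4*x^2 - 4*x + 1) dx. Term by term:
  ∫_0^1 4*x^2 dx = 4/3;  ∫_0^1 -4*x dx = -2;  ∫_0^1 1 dx = 1.
Sum: 4/3 − 2 + 1 = 1/3.
So LHS = 1/3.
∫_0^1 v(x) φ(x) dx = ∫_0^1 (2*x^2 - 2*x) dx. Term by term:
  ∫_0^1 2*x^2 dx = 2/3;  ∫_0^1 -2*x dx = -1.
Sum: 2/3 − 1 = -1/3.
So RHS = -∫_0^1 v(x) φ(x) dx = 1/3.
LHS = RHS, so the identity holds for this test φ.
Moreover u is smooth here and v(x) = u'(x) = -2 pointwise, so the identity holds for every test function. Hence v is the weak derivative of u.


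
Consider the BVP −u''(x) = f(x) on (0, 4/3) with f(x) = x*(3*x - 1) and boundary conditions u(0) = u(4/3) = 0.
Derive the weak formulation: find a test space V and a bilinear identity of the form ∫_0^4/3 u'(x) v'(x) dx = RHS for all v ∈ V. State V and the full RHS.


V = H^1_0(0, 4/3) (so v(0) = v(4/3) = 0); weak form: ∫_0^4/3 u'v' dx = ∫_0^4/3 (x*(3*x - 1)) v dx for all v ∈ V.

Multiply both sides by a test function v and integrate from 0 to 4/3:
  ∫_0^4/3 −u''(x) v(x) dx = ∫_0^4/3 f(x) v(x) dx.
Integrate the LHS by parts once:
  ∫_0^4/3 −u'' v dx = −[u'(x) v(x)]_0^4/3 + ∫_0^4/3 u'(x) v'(x) dx.
Thus ∫_0^4/3 u'(x) v'(x) dx = ∫_0^4/3 f(x) v(x) dx + [u'(x) v(x)]_0^4/3.
Choose V so that boundary terms are either known or forced to vanish.
u is Dirichlet: u(0) = u(4/3) = 0. Let V = H^1_0(0, 4/3); then v(0) = v(4/3) = 0, and [u' v]_0^4/3 = 0.
Weak formulation: find u (satisfying any essential BC) such that ∫_0^4/3 u'(x) v'(x) dx = ∫_0^4/3 f v dx for all v ∈ V.
Substituting f(x) = x*(3*x - 1), the right-hand side is ∫_0^4/3 (x*(3*x - 1)) v dx.


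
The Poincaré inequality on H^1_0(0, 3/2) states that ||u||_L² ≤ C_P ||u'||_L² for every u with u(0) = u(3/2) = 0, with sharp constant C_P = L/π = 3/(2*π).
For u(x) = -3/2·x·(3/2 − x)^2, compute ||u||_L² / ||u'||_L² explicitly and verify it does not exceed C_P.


||u||_L² / ||u'||_L² = 3*sqrt(14)/28 < C_P = 3/(2*π).

u(x) = -3/2·x·(3/2 − x)^2, so u'(x) = -9*x^2/2 + 9*x - 27/8.
u(x) = -3/2·x·(3/2 − x)^2 vanishes at x = 0 and x = 3/2, so u ∈ H^1_0(0, 3/2). Differentiate via the product rule and integrate the resulting polynomials term by term.
  ∫_0^3/2 u² dx = ∫_0^3/2 (9*x^6/4 - 27*x^5/2 + 243*x^4/8 - 243*x^3/8 + 729*x^2/64) dx. Term by term:
    ∫_0^3/2 9*x^6/4 dx = 19683/3584;  ∫_0^3/2 -27*x^5/2 dx = -6561/256;  ∫_0^3/2 243*x^4/8 dx = 59049/1280;
    ∫_0^3/2 -243*x^3/8 dx = -19683/512;  ∫_0^3/2 729*x^2/64 dx = 6561/512.
  Sum: 19683/3584 − 6561/256 + 59049/1280 − 19683/512 + 6561/512 = 6561/17920.
  ∫_0^3/2 (u')² dx = ∫_0^3/2 (81*x^4/4 - 81*x^3 + 891*x^2/8 - 243*x/4 + 729/64) dx. Term by term:
    ∫_0^3/2 81*x^4/4 dx = 19683/640;  ∫_0^3/2 -81*x^3 dx = -6561/64;  ∫_0^3/2 891*x^2/8 dx = 8019/64;
    ∫_0^3/2 -243*x/4 dx = -2187/32;  ∫_0^3/2 729/64 dx = 2187/128.
  Sum: 19683/640 − 6561/64 + 8019/64 − 2187/32 + 2187/128 = 729/320.
∫_0^3/2 u² dx = 6561/17920, so ||u||_L² = 81*sqrt(70)/1120.
∫_0^3/2 (u')² dx = 729/320, so ||u'||_L² = 27*sqrt(5)/40.
Ratio ||u||_L² / ||u'||_L² = 3*sqrt(14)/28.
Sharp Poincaré constant on H^1_0(0, 3/2) is C_P = L/π = 3/(2*π), achieved by sin(2*π/3·x).
A polynomial bump cannot attain the sharp Poincaré constant (only the first sine eigenfunction does), so the ratio is strictly less than C_P, consistent with ||u||_L² ≤ C_P ||u'||_L².


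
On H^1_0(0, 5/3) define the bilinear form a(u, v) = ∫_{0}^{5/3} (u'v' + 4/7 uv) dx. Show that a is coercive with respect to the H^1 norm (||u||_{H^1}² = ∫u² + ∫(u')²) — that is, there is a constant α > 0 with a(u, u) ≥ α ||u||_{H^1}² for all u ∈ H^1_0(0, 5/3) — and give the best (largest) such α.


α = (100 + 63*π^2)/(7*(25 + 9*π^2))

Coercivity of a(·,·) on H^1_0(0, 5/3) means a(u, u) ≥ α ||u||_{H^1}² for every u ∈ H^1_0.
The interval has length L = 5/3, and Poincaré/coercivity depend only on L. Here a(u, u) = ∫(u')² + (4/7)·∫u².
Here 0 < c = 4/7 < 1. The condition a(u,u) ≥ α||u||_{H^1}² reads (1−α)∫(u')² ≥ (α−c)∫u². Any admissible α is ≤ 1 (rapidly oscillating u have ∫u²/∫(u')² → 0), and α = 1 would force 0 ≥ (1−c)∫u², impossible since c < 1; so 1−α > 0. By the sharp Poincaré inequality on H^1_0 of an interval of length L, ∫(u')² ≥ (π/L)²∫u² with equality for the first sine mode sin(π(x−x₀)/L) (x₀ the left endpoint), so the inequality holds for all u iff (1−α)(π/L)² ≥ α − c, i.e. α ≤ ((π/L)² + c)/((π/L)² + 1) = (1 + c(L/π)²)/(1 + (L/π)²). With (π/L)² = 9*π^2/25 and c = 4/7, the largest admissible constant is α = ((π/L)² + c)/((π/L)² + 1).
Simplifying, α = (100 + 63*π^2)/(7*(25 + 9*π^2)).


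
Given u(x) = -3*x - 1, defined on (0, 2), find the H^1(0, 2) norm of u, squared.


||u||_{H^1}^2 = 56

The H^1 norm (squared) on an interval (0, L) is
  ||u||_{H^1}^2 = ∫_0^L u(x)^2 dx + ∫_0^L u'(x)^2 dx.
Compute u'(x) = -3.
Then u(x)^2 = 9*x**2 + 6*x + 1 and u'(x)^2 = 9.
Integrate each monomial from 0 to 2 using ∫_0^2 c·x^n dx = c·2^(n+1)/(n+1):
  ∫_0^2 u(x)^2 dx = ∫_0^2 (9*x^2 + 6*x + 1) dx. Term by term:
    ∫_0^2 9*x^2 dx = 24;  ∫_0^2 6*x dx = 12;  ∫_0^2 1 dx = 2.
  Sum: 24 + 12 + 2 = 38.
  ∫_0^2 u'(x)^2 dx = ∫_0^2 (9) dx. Term by term:
    ∫_0^2 9 dx = 18.
Adding: ||u||_{H^1}^2 = 38 + 18 = 56.


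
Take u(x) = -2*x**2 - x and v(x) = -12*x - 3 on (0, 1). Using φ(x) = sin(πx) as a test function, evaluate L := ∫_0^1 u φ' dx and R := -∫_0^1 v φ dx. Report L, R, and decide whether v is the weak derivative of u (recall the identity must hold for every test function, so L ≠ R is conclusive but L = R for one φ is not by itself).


LHS = 6/π, RHS = 18/π. No, v is not the weak derivative of u.

u(x) = -2*x**2 - x, classical derivative u'(x) = -4*x - 1.
φ(x) = sin(πx), so φ'(x) = π*cos(π*x).
Note φ(0) = φ(1) = 0, so the boundary term u·φ vanishes.
LHS = ∫_0^1 u(x) φ'(x) dx = ∫_0^1 (-2*π*x^2*cos(π*x) - π*x*cos(π*x)) dx. Term by term:
  ∫_0^1 -π*x*cos(π*x) dx = 2/π;  ∫_0^1 -2*π*x^2*cos(π*x) dx = 4/π.
Sum: 2/π + 4/π = 6/π.
So LHS = 6/π.
∫_0^1 v(x) φ(x) dx = ∫_0^1 (-12*x*sin(π*x) - 3*sin(π*x)) dx. Term by term:
  ∫_0^1 -3*sin(π*x) dx = -6/π;  ∫_0^1 -12*x*sin(π*x) dx = -12/π.
Sum: -6/π − 12/π = -18/π.
So RHS = -∫_0^1 v(x) φ(x) dx = 18/π.
LHS − RHS = -12/π ≠ 0, so the identity fails.
(For a valid weak derivative the identity must hold for EVERY test function, in particular this one. The failure shows v is NOT the weak derivative of u.)
Correct weak derivative would be u'(x) = -4*x - 1.


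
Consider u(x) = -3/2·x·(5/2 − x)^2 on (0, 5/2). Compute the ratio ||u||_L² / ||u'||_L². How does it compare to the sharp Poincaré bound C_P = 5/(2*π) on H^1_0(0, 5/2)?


||u||_L² / ||u'||_L² = 5*sqrt(14)/28 < C_P = 5/(2*π).

u(x) = -3/2·x·(5/2 − x)^2, so u'(x) = -9*x^2/2 + 15*x - 75/8.
u(x) = -3/2·x·(5/2 − x)^2 vanishes at x = 0 and x = 5/2, so u ∈ H^1_0(0, 5/2). Differentiate via the product rule and integrate the resulting polynomials term by term.
  ∫_0^5/2 u² dx = ∫_0^5/2 (9*x^6/4 - 45*x^5/2 + 675*x^4/8 - 1125*x^3/8 + 5625*x^2/64) dx. Term by term:
    ∫_0^5/2 9*x^6/4 dx = 703125/3584;  ∫_0^5/2 -45*x^5/2 dx = -234375/256;  ∫_0^5/2 675*x^4/8 dx = 421875/256;
    ∫_0^5/2 -1125*x^3/8 dx = -703125/512;  ∫_0^5/2 5625*x^2/64 dx = 234375/512.
  Sum: 703125/3584 − 234375/256 + 421875/256 − 703125/512 + 234375/512 = 46875/3584.
  ∫_0^5/2 (u')² dx = ∫_0^5/2 (81*x^4/4 - 135*x^3 + 2475*x^2/8 - 1125*x/4 + 5625/64) dx. Term by term:
    ∫_0^5/2 81*x^4/4 dx = 50625/128;  ∫_0^5/2 -135*x^3 dx = -84375/64;  ∫_0^5/2 2475*x^2/8 dx = 103125/64;
    ∫_0^5/2 -1125*x/4 dx = -28125/32;  ∫_0^5/2 5625/64 dx = 28125/128.
  Sum: 50625/128 − 84375/64 + 103125/64 − 28125/32 + 28125/128 = 1875/64.
∫_0^5/2 u² dx = 46875/3584, so ||u||_L² = 125*sqrt(42)/224.
∫_0^5/2 (u')² dx = 1875/64, so ||u'||_L² = 25*sqrt(3)/8.
Ratio ||u||_L² / ||u'||_L² = 5*sqrt(14)/28.
Sharp Poincaré constant on H^1_0(0, 5/2) is C_P = L/π = 5/(2*π), achieved by sin(2*π/5·x).
A polynomial bump cannot attain the sharp Poincaré constant (only the first sine eigenfunction does), so the ratio is strictly less than C_P, consistent with ||u||_L² ≤ C_P ||u'||_L².


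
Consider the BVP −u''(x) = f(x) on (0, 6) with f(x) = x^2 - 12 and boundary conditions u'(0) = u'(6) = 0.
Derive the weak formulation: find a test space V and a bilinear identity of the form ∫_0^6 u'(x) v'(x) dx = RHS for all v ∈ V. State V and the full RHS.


V = H^1(0, 6) (no boundary constraint on v; u is determined up to an additive constant); weak form: ∫_0^6 u'v' dx = ∫_0^6 (x^2 - 12) v dx for all v ∈ V.

Multiply both sides by a test function v and integrate from 0 to 6:
  ∫_0^6 −u''(x) v(x) dx = ∫_0^6 f(x) v(x) dx.
Integrate the LHS by parts once:
  ∫_0^6 −u'' v dx = −[u'(x) v(x)]_0^6 + ∫_0^6 u'(x) v'(x) dx.
Thus ∫_0^6 u'(x) v'(x) dx = ∫_0^6 f(x) v(x) dx + [u'(x) v(x)]_0^6.
Choose V so that boundary terms are either known or forced to vanish.
u has homogeneous Neumann: u'(0) = u'(6) = 0. So [u' v]_0^6 = 0·v(6) − 0·v(0) = 0 for any v; take V = H^1(0, 6).
Weak formulation: find u (satisfying any essential BC) such that ∫_0^6 u'(x) v'(x) dx = ∫_0^6 f v dx for all v ∈ V (homogeneous Neumann, so boundary terms vanish).
Substituting f(x) = x^2 - 12, the right-hand side is ∫_0^6 (x^2 - 12) v dx.
Compatibility check (pure Neumann): taking v ≡ 1 ∈ V gives 0 = ∫_0^6 f dx + (0) − (0), i.e. ∫_0^6 f dx must equal u'(0) − u'(6) = 0. Indeed ∫_0^6 (x^2 - 12) dx = 0, so the data are compatible. The solution is then unique only up to an additive constant (fix it e.g. by requiring ∫_0^6 u dx = 0).


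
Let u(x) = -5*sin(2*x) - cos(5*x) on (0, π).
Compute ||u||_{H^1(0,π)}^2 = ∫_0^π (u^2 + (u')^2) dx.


||u||_{H^1(0,π)}^2 = -1040/21 + 151*π/2

u'(x) = 5*sin(5*x) - 10*cos(2*x).
Expand u² and (u')² and integrate term by term on (0, π), using: for integers n ≥ 1, ∫_0^π sin²(nx) dx = ∫_0^π cos²(nx) dx = π/2; for n ≠ n', ∫_0^π sin(nx)sin(n'x) dx = ∫_0^π cos(nx)cos(n'x) dx = 0; and by product-to-sum, ∫_0^π sin(nx)cos(n'x) dx = ½∫_0^π [sin((n+n')x) + sin((n−n')x)] dx, which is 0 when n+n' is even and 2n/(n²−n'²) when n+n' is odd (it need not vanish on (0, π)).
  u² squared terms: (-1)²·∫cos(5x)² dx = 1·π/2 = π/2;  (-5)²·∫sin(2x)² dx = 25·π/2 = 25*π/2.
  u² cross terms: 2·(-1)·(-5)·∫cos(5x)·sin(2x) dx = 10·(-4/21) = -40/21.
  So ∫_0^π u² dx = π/2 + 25*π/2 − 40/21 = -40/21 + 13*π.
  (u')² squared terms: (-10)²·∫cos(2x)² dx = 100·π/2 = 50*π;  (5)²·∫sin(5x)² dx = 25·π/2 = 25*π/2.
  (u')² cross terms: 2·(-10)·(5)·∫cos(2x)·sin(5x) dx = -100·(10/21) = -1000/21.
  So ∫_0^π (u')² dx = 50*π + 25*π/2 − 1000/21 = -1000/21 + 125*π/2.
||u||_{H^1}^2 = (-40/21 + 13*π) + (-1000/21 + 125*π/2) = -1040/21 + 151*π/2.


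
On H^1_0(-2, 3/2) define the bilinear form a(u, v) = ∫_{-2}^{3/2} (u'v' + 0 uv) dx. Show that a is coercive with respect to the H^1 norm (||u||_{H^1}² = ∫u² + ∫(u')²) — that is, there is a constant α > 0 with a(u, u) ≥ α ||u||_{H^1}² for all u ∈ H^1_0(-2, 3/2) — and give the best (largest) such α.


α = 4*π^2/(4*π^2 + 49)

Coercivity of a(·,·) on H^1_0(-2, 3/2) means a(u, u) ≥ α ||u||_{H^1}² for every u ∈ H^1_0.
The interval has length L = 7/2, and Poincaré/coercivity depend only on L. Here a(u, u) = ∫(u')² + (0)·∫u².
Here c = 0, so a(u,u) = ∫(u')² alone. The condition a(u,u) ≥ α||u||_{H^1}² reads (1−α)∫(u')² ≥ (α−c)∫u². Any admissible α is ≤ 1 (rapidly oscillating u have ∫u²/∫(u')² → 0), and α = 1 would force 0 ≥ (1−c)∫u², impossible since c < 1; so 1−α > 0. By the sharp Poincaré inequality on H^1_0 of an interval of length L, ∫(u')² ≥ (π/L)²∫u² with equality for the first sine mode sin(π(x−x₀)/L) (x₀ the left endpoint), so the inequality holds for all u iff (1−α)(π/L)² ≥ α − c, i.e. α ≤ ((π/L)² + c)/((π/L)² + 1) = (1 + c(L/π)²)/(1 + (L/π)²). (Direct route, valid since c ≤ 0: Poincaré gives c∫u² ≥ c(L/π)²∫(u')², so a(u,u) ≥ (1 + c(L/π)²)∫(u')², while ||u||_{H^1}² ≤ (1 + (L/π)²)∫(u')²; dividing yields the same α.) With (π/L)² = 4*π^2/49 and c = 0, the largest admissible constant is α = ((π/L)² + c)/((π/L)² + 1).
Simplifying, α = 4*π^2/(4*π^2 + 49).


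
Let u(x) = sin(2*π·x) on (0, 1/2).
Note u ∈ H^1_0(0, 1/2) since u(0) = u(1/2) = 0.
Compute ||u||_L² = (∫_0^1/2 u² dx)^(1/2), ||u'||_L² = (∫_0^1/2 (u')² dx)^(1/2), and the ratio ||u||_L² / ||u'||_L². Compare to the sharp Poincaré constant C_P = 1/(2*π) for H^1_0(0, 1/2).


||u||_L² / ||u'||_L² = 1/(2*π) = C_P.

u(x) = sin(2*π·x), so u'(x) = 2*π*cos(2*π*x).
Writing u(x) = A·sin(kπx/L) with A = 1 and k = 1, use ∫_0^L sin²(kπx/L) dx = L/2 and ∫_0^L cos²(kπx/L) dx = L/2.
u² = 1·sin²(2*π·x) and (u')² = 4*π^2·cos²(2*π·x), and each of sin², cos² integrates to L/2 = 1/4 over (0, 1/2).
∫_0^1/2 u² dx = 1/4, so ||u||_L² = 1/2.
∫_0^1/2 (u')² dx = π^2, so ||u'||_L² = π.
Ratio ||u||_L² / ||u'||_L² = 1/(2*π).
Sharp Poincaré constant on H^1_0(0, 1/2) is C_P = L/π = 1/(2*π), achieved by sin(2*π·x).
This is the k = 1 eigenfunction (up to amplitude), so the ratio equals the sharp Poincaré constant exactly.


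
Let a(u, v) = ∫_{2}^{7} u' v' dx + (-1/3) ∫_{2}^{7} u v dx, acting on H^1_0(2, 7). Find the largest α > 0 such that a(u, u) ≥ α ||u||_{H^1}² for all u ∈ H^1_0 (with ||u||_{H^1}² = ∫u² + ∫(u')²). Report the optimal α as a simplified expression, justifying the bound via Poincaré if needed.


α = (-25/3 + π^2)/(π^2 + 25)

Coercivity of a(·,·) on H^1_0(2, 7) means a(u, u) ≥ α ||u||_{H^1}² for every u ∈ H^1_0.
The interval has length L = 5, and Poincaré/coercivity depend only on L. Here a(u, u) = ∫(u')² + (-1/3)·∫u².
Here c = -1/3 < 0 with |c| < (π/L)² = π^2/25, so coercivity still holds. The condition a(u,u) ≥ α||u||_{H^1}² reads (1−α)∫(u')² ≥ (α−c)∫u². Any admissible α is ≤ 1 (rapidly oscillating u have ∫u²/∫(u')² → 0), and α = 1 would force 0 ≥ (1−c)∫u², impossible since c < 1; so 1−α > 0. By the sharp Poincaré inequality on H^1_0 of an interval of length L, ∫(u')² ≥ (π/L)²∫u² with equality for the first sine mode sin(π(x−x₀)/L) (x₀ the left endpoint), so the inequality holds for all u iff (1−α)(π/L)² ≥ α − c, i.e. α ≤ ((π/L)² + c)/((π/L)² + 1) = (1 + c(L/π)²)/(1 + (L/π)²). (Direct route, valid since c ≤ 0: Poincaré gives c∫u² ≥ c(L/π)²∫(u')², so a(u,u) ≥ (1 + c(L/π)²)∫(u')², while ||u||_{H^1}² ≤ (1 + (L/π)²)∫(u')²; dividing yields the same α.) With (π/L)² = π^2/25 and c = -1/3, the largest admissible constant is α = ((π/L)² + c)/((π/L)² + 1).
Simplifying, α = (-25/3 + π^2)/(π^2 + 25).


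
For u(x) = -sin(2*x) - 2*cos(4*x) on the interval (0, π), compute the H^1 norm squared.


||u||_{H^1(0,π)}^2 = 73*π/2

u'(x) = 8*sin(4*x) - 2*cos(2*x).
Expand u² and (u')² and integrate term by term on (0, π), using: for integers n ≥ 1, ∫_0^π sin²(nx) dx = ∫_0^π cos²(nx) dx = π/2; for n ≠ n', ∫_0^π sin(nx)sin(n'x) dx = ∫_0^π cos(nx)cos(n'x) dx = 0; and by product-to-sum, ∫_0^π sin(nx)cos(n'x) dx = ½∫_0^π [sin((n+n')x) + sin((n−n')x)] dx, which is 0 when n+n' is even and 2n/(n²−n'²) when n+n' is odd (it need not vanish on (0, π)).
  u² squared terms: (-1)²·∫sin(2x)² dx = 1·π/2 = π/2;  (-2)²·∫cos(4x)² dx = 4·π/2 = 2*π.
  u² cross terms: 2·(-1)·(-2)·∫sin(2x)·cos(4x) dx = 4·(0) = 0.
  So ∫_0^π u² dx = π/2 + 2*π + 0 = 5*π/2.
  (u')² squared terms: (-2)²·∫cos(2x)² dx = 4·π/2 = 2*π;  (8)²·∫sin(4x)² dx = 64·π/2 = 32*π.
  (u')² cross terms: 2·(-2)·(8)·∫cos(2x)·sin(4x) dx = -32·(0) = 0.
  So ∫_0^π (u')² dx = 2*π + 32*π + 0 = 34*π.
||u||_{H^1}^2 = (5*π/2) + (34*π) = 73*π/2.
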